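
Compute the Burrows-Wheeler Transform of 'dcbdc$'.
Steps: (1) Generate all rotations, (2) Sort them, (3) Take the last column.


Rotations (sorted):
  0: $dcbdc -> last char: c
  1: bdc$dc -> last char: c
  2: c$dcbd -> last char: d
  3: cbdc$d -> last char: d
  4: dc$dcb -> last char: b
  5: dcbdc$ -> last char: $


BWT = ccddb$


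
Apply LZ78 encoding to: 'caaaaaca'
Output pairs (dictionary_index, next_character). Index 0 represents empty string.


LZ78 encoding steps:
Dictionary: {0: ''}
Step 1: w='' (idx 0), next='c' -> output (0, 'c'), add 'c' as idx 1
Step 2: w='' (idx 0), next='a' -> output (0, 'a'), add 'a' as idx 2
Step 3: w='a' (idx 2), next='a' -> output (2, 'a'), add 'aa' as idx 3
Step 4: w='aa' (idx 3), next='c' -> output (3, 'c'), add 'aac' as idx 4
Step 5: w='a' (idx 2), end of input -> output (2, '')


Encoded: [(0, 'c'), (0, 'a'), (2, 'a'), (3, 'c'), (2, '')]


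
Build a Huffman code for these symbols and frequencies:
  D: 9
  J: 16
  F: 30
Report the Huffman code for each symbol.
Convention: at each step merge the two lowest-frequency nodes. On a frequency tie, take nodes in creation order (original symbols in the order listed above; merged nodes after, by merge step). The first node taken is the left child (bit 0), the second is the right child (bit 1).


Huffman tree construction:
Step 1: Merge D(9) + J(16) = 25
Step 2: Merge (D+J)(25) + F(30) = 55
Read each symbol's code off the tree from the root (left child = 0, right child = 1).

Codes:
  D: 00 (length 2)
  J: 01 (length 2)
  F: 1 (length 1)
Average code length: 80/55 = 1.4545 bits/symbol


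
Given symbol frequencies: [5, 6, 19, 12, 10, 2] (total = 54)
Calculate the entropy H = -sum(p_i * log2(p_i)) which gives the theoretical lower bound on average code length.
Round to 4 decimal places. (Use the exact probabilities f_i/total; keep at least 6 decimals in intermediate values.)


Per-symbol terms -p_i * log2(p_i) with p_i = f_i/54:
  p = 5/54 = 0.092593: log2(p) = -3.432959, -p*log2(p) = 0.317867
  p = 6/54 = 0.111111: log2(p) = -3.169925, -p*log2(p) = 0.352214
  p = 19/54 = 0.351852: log2(p) = -1.506960, -p*log2(p) = 0.530227
  p = 12/54 = 0.222222: log2(p) = -2.169925, -p*log2(p) = 0.482206
  p = 10/54 = 0.185185: log2(p) = -2.432959, -p*log2(p) = 0.450548
  p = 2/54 = 0.037037: log2(p) = -4.754888, -p*log2(p) = 0.176107
H = 0.317867 + 0.352214 + 0.530227 + 0.482206 + 0.450548 + 0.176107 = 2.309169

H = 2.3092 bits/symbol


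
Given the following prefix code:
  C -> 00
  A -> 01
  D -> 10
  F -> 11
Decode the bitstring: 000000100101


Decoding step by step:
Bits 00 -> C
Bits 00 -> C
Bits 00 -> C
Bits 10 -> D
Bits 01 -> A
Bits 01 -> A


Decoded message: CCCDAA


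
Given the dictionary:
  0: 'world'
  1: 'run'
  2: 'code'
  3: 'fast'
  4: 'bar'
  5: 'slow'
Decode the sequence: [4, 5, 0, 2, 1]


Look up each index in the dictionary:
  4 -> 'bar'
  5 -> 'slow'
  0 -> 'world'
  2 -> 'code'
  1 -> 'run'

Decoded: "bar slow world code run"


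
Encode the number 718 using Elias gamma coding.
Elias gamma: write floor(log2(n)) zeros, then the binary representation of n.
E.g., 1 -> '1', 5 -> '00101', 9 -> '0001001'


num_bits = floor(log2(718)) + 1 = 10
leading_zeros = num_bits - 1 = 9
binary(718) = 1011001110

Elias gamma(718) = '000000000' + '1011001110' = 0000000001011001110 (19 bits)


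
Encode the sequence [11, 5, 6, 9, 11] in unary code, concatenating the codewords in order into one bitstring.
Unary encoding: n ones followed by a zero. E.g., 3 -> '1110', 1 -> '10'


Encode each number as n ones followed by a terminating 0:
  11 -> 111111111110 (12 bits)
  5 -> 111110 (6 bits)
  6 -> 1111110 (7 bits)
  9 -> 1111111110 (10 bits)
  11 -> 111111111110 (12 bits)
Total length = 12 + 6 + 7 + 10 + 12 = 47 bits.

Unary([11, 5, 6, 9, 11]) = 11111111111011111011111101111111110111111111110 (47 bits)


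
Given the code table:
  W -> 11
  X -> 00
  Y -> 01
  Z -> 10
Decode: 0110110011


Decoding:
01 -> Y
10 -> Z
11 -> W
00 -> X
11 -> W


Result: YZWXW


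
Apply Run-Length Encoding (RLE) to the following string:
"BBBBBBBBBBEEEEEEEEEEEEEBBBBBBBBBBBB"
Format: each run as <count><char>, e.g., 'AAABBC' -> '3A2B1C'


Scanning runs left to right:
  i=0: run of 'B' x 10 -> '10B'
  i=10: run of 'E' x 13 -> '13E'
  i=23: run of 'B' x 12 -> '12B'

RLE = 10B13E12B


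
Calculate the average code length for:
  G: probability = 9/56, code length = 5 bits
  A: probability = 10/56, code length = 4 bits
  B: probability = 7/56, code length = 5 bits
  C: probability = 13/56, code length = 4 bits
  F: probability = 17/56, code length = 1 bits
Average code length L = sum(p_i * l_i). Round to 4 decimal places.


Weighted contributions p_i * l_i:
  G: (9/56) * 5 = 45/56
  A: (10/56) * 4 = 40/56
  B: (7/56) * 5 = 35/56
  C: (13/56) * 4 = 52/56
  F: (17/56) * 1 = 17/56
Sum = (45 + 40 + 35 + 52 + 17)/56 = 189/56

L = 189/56 = 3.3750 bits/symbol


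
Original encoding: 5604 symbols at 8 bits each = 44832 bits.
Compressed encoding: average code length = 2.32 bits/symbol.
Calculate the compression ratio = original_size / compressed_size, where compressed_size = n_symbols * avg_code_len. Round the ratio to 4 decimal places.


original_size = n_symbols * orig_bits = 5604 * 8 = 44832 bits
compressed_size = n_symbols * avg_code_len = 5604 * 2.32 = 13001.28 bits
ratio = original_size / compressed_size = 44832 / 13001.28 = 3.4483

Compression ratio = 3.4483


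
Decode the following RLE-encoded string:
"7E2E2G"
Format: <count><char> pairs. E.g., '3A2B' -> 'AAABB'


Expanding each <count><char> pair:
  7E -> 'EEEEEEE'
  2E -> 'EE'
  2G -> 'GG'

Decoded = EEEEEEEEEGG


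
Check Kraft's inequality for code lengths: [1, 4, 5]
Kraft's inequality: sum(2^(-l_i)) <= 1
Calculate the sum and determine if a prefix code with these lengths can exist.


Sum = 2^(-1) + 2^(-4) + 2^(-5)
    = 0.5 + 0.0625 + 0.03125
    = 19/32 = 0.59375
Since 0.59375 <= 1, Kraft's inequality IS satisfied.
A prefix code with these lengths CAN exist.

Kraft sum = 0.59375. Satisfied.


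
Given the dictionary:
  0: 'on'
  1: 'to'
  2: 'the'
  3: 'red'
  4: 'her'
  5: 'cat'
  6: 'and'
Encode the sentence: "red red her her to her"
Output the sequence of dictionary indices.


Look up each word in the dictionary:
  'red' -> 3
  'red' -> 3
  'her' -> 4
  'her' -> 4
  'to' -> 1
  'her' -> 4

Encoded: [3, 3, 4, 4, 1, 4]


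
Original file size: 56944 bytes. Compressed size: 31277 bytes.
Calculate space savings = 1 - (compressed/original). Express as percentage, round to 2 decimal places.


ratio = compressed/original = 31277/56944 = 0.549259
savings = 1 - ratio = 1 - 0.549259 = 0.450741
as a percentage: 0.450741 * 100 = 45.07%

Space savings = 1 - 31277/56944 = 45.07%


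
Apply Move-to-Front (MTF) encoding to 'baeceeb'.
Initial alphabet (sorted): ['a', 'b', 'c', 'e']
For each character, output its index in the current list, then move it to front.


MTF encoding:
'b': index 1 in ['a', 'b', 'c', 'e'] -> ['b', 'a', 'c', 'e']
'a': index 1 in ['b', 'a', 'c', 'e'] -> ['a', 'b', 'c', 'e']
'e': index 3 in ['a', 'b', 'c', 'e'] -> ['e', 'a', 'b', 'c']
'c': index 3 in ['e', 'a', 'b', 'c'] -> ['c', 'e', 'a', 'b']
'e': index 1 in ['c', 'e', 'a', 'b'] -> ['e', 'c', 'a', 'b']
'e': index 0 in ['e', 'c', 'a', 'b'] -> ['e', 'c', 'a', 'b']
'b': index 3 in ['e', 'c', 'a', 'b'] -> ['b', 'e', 'c', 'a']


Output: [1, 1, 3, 3, 1, 0, 3]


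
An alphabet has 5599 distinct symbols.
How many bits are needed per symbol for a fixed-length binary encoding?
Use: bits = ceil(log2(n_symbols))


log2(5599) = 12.451
Bracket: 2^12 = 4096 < 5599 <= 2^13 = 8192
So ceil(log2(5599)) = 13

bits = ceil(log2(5599)) = ceil(12.451) = 13 bits


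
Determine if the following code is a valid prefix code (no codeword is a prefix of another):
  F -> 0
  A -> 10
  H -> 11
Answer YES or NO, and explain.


Checking each pair (does one codeword prefix another?):
  F='0' vs A='10': no prefix
  F='0' vs H='11': no prefix
  A='10' vs F='0': no prefix
  A='10' vs H='11': no prefix
  H='11' vs F='0': no prefix
  H='11' vs A='10': no prefix
No violation found over all pairs.

YES -- this is a valid prefix code. No codeword is a prefix of any other codeword.


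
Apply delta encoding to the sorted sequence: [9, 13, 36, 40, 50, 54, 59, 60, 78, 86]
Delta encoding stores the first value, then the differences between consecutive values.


First value: 9
Deltas:
  13 - 9 = 4
  36 - 13 = 23
  40 - 36 = 4
  50 - 40 = 10
  54 - 50 = 4
  59 - 54 = 5
  60 - 59 = 1
  78 - 60 = 18
  86 - 78 = 8


Delta encoded: [9, 4, 23, 4, 10, 4, 5, 1, 18, 8]


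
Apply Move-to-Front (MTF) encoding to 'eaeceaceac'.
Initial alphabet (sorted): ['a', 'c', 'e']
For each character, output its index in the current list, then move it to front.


MTF encoding:
'e': index 2 in ['a', 'c', 'e'] -> ['e', 'a', 'c']
'a': index 1 in ['e', 'a', 'c'] -> ['a', 'e', 'c']
'e': index 1 in ['a', 'e', 'c'] -> ['e', 'a', 'c']
'c': index 2 in ['e', 'a', 'c'] -> ['c', 'e', 'a']
'e': index 1 in ['c', 'e', 'a'] -> ['e', 'c', 'a']
'a': index 2 in ['e', 'c', 'a'] -> ['a', 'e', 'c']
'c': index 2 in ['a', 'e', 'c'] -> ['c', 'a', 'e']
'e': index 2 in ['c', 'a', 'e'] -> ['e', 'c', 'a']
'a': index 2 in ['e', 'c', 'a'] -> ['a', 'e', 'c']
'c': index 2 in ['a', 'e', 'c'] -> ['c', 'a', 'e']


Output: [2, 1, 1, 2, 1, 2, 2, 2, 2, 2]


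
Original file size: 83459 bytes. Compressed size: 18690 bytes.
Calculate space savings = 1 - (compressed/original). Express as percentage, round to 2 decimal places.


ratio = compressed/original = 18690/83459 = 0.223942
savings = 1 - ratio = 1 - 0.223942 = 0.776058
as a percentage: 0.776058 * 100 = 77.61%

Space savings = 1 - 18690/83459 = 77.61%


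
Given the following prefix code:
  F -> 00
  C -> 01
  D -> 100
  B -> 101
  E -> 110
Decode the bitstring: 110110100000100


Decoding step by step:
Bits 110 -> E
Bits 110 -> E
Bits 100 -> D
Bits 00 -> F
Bits 01 -> C
Bits 00 -> F


Decoded message: EEDFCF


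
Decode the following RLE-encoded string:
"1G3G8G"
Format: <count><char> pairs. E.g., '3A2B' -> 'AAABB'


Expanding each <count><char> pair:
  1G -> 'G'
  3G -> 'GGG'
  8G -> 'GGGGGGGG'

Decoded = GGGGGGGGGGGG


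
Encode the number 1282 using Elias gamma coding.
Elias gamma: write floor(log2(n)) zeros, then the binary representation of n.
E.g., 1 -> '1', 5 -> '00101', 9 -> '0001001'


num_bits = floor(log2(1282)) + 1 = 11
leading_zeros = num_bits - 1 = 10
binary(1282) = 10100000010

Elias gamma(1282) = '0000000000' + '10100000010' = 000000000010100000010 (21 bits)


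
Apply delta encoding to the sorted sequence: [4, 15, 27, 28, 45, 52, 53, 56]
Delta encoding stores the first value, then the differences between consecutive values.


First value: 4
Deltas:
  15 - 4 = 11
  27 - 15 = 12
  28 - 27 = 1
  45 - 28 = 17
  52 - 45 = 7
  53 - 52 = 1
  56 - 53 = 3


Delta encoded: [4, 11, 12, 1, 17, 7, 1, 3]


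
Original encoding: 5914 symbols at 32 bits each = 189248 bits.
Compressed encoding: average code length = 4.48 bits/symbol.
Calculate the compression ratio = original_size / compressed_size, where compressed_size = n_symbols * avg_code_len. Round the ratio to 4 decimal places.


original_size = n_symbols * orig_bits = 5914 * 32 = 189248 bits
compressed_size = n_symbols * avg_code_len = 5914 * 4.48 = 26494.72 bits
ratio = original_size / compressed_size = 189248 / 26494.72 = 7.1429

Compression ratio = 7.1429


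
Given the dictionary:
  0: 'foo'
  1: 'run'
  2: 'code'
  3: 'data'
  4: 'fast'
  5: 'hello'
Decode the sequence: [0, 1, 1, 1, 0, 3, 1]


Look up each index in the dictionary:
  0 -> 'foo'
  1 -> 'run'
  1 -> 'run'
  1 -> 'run'
  0 -> 'foo'
  3 -> 'data'
  1 -> 'run'

Decoded: "foo run run run foo data run"


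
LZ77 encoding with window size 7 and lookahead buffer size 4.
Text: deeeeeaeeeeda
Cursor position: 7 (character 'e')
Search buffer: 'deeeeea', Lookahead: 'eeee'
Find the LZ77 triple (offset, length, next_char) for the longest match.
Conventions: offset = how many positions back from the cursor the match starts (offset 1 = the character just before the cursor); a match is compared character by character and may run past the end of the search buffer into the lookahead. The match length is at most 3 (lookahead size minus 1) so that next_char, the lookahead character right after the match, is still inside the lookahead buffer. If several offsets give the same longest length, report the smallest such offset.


Try each offset into the search buffer:
  offset=1 (pos 6, char 'a'): match length 0
  offset=2 (pos 5, char 'e'): match length 1
  offset=3 (pos 4, char 'e'): match length 2
  offset=4 (pos 3, char 'e'): match length 3
  offset=5 (pos 2, char 'e'): match length 3
  offset=6 (pos 1, char 'e'): match length 3
  offset=7 (pos 0, char 'd'): match length 0
Longest match has length 3, found at offsets 4, 5, 6; take the smallest, offset 4.
next_char = character at position 7 + 3 = 10 -> 'e'

Best match: offset=4, length=3 (matching 'eee' starting at position 3)
LZ77 triple: (4, 3, 'e')


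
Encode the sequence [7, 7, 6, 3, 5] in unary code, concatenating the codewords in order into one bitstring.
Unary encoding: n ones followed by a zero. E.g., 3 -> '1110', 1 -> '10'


Encode each number as n ones followed by a terminating 0:
  7 -> 11111110 (8 bits)
  7 -> 11111110 (8 bits)
  6 -> 1111110 (7 bits)
  3 -> 1110 (4 bits)
  5 -> 111110 (6 bits)
Total length = 8 + 8 + 7 + 4 + 6 = 33 bits.

Unary([7, 7, 6, 3, 5]) = 111111101111111011111101110111110 (33 bits)


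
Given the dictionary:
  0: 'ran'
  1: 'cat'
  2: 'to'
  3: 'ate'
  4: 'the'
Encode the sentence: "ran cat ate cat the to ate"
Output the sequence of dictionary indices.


Look up each word in the dictionary:
  'ran' -> 0
  'cat' -> 1
  'ate' -> 3
  'cat' -> 1
  'the' -> 4
  'to' -> 2
  'ate' -> 3

Encoded: [0, 1, 3, 1, 4, 2, 3]


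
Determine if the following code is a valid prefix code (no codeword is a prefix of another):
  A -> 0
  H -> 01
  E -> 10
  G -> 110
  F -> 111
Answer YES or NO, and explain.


Checking each pair (does one codeword prefix another?):
  A='0' vs H='01': prefix -- VIOLATION

NO -- this is NOT a valid prefix code. A (0) is a prefix of H (01).


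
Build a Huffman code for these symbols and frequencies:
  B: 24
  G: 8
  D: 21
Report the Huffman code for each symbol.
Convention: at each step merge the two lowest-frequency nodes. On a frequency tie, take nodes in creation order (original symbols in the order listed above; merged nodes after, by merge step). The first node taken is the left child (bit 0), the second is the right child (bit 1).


Huffman tree construction:
Step 1: Merge G(8) + D(21) = 29
Step 2: Merge B(24) + (G+D)(29) = 53
Read each symbol's code off the tree from the root (left child = 0, right child = 1).

Codes:
  B: 0 (length 1)
  G: 10 (length 2)
  D: 11 (length 2)
Average code length: 82/53 = 1.5472 bits/symbol


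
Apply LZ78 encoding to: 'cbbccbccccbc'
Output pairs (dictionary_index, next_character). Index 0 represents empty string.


LZ78 encoding steps:
Dictionary: {0: ''}
Step 1: w='' (idx 0), next='c' -> output (0, 'c'), add 'c' as idx 1
Step 2: w='' (idx 0), next='b' -> output (0, 'b'), add 'b' as idx 2
Step 3: w='b' (idx 2), next='c' -> output (2, 'c'), add 'bc' as idx 3
Step 4: w='c' (idx 1), next='b' -> output (1, 'b'), add 'cb' as idx 4
Step 5: w='c' (idx 1), next='c' -> output (1, 'c'), add 'cc' as idx 5
Step 6: w='cc' (idx 5), next='b' -> output (5, 'b'), add 'ccb' as idx 6
Step 7: w='c' (idx 1), end of input -> output (1, '')


Encoded: [(0, 'c'), (0, 'b'), (2, 'c'), (1, 'b'), (1, 'c'), (5, 'b'), (1, '')]


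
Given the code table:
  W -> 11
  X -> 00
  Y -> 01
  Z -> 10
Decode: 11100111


Decoding:
11 -> W
10 -> Z
01 -> Y
11 -> W


Result: WZYW


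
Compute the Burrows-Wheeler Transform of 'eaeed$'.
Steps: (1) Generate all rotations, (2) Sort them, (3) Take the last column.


Rotations (sorted):
  0: $eaeed -> last char: d
  1: aeed$e -> last char: e
  2: d$eaee -> last char: e
  3: eaeed$ -> last char: $
  4: ed$eae -> last char: e
  5: eed$ea -> last char: a


BWT = dee$ea


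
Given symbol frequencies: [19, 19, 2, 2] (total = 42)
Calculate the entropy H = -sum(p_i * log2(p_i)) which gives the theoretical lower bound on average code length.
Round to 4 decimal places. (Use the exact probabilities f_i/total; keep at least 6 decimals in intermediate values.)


Per-symbol terms -p_i * log2(p_i) with p_i = f_i/42:
  p = 19/42 = 0.452381: log2(p) = -1.144390, -p*log2(p) = 0.517700
  p = 19/42 = 0.452381: log2(p) = -1.144390, -p*log2(p) = 0.517700
  p = 2/42 = 0.047619: log2(p) = -4.392317, -p*log2(p) = 0.209158
  p = 2/42 = 0.047619: log2(p) = -4.392317, -p*log2(p) = 0.209158
H = 0.517700 + 0.517700 + 0.209158 + 0.209158 = 1.453716

H = 1.4537 bits/symbol


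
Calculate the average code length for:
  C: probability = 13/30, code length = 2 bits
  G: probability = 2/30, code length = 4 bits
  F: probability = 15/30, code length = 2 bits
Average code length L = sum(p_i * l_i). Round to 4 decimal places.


Weighted contributions p_i * l_i:
  C: (13/30) * 2 = 26/30
  G: (2/30) * 4 = 8/30
  F: (15/30) * 2 = 30/30
Sum = (26 + 8 + 30)/30 = 64/30

L = 64/30 = 2.1333 bits/symbol


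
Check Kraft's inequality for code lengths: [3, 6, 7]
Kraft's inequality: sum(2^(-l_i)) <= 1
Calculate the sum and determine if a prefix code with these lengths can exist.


Sum = 2^(-3) + 2^(-6) + 2^(-7)
    = 0.125 + 0.015625 + 0.0078125
    = 19/128 = 0.1484375
Since 0.1484375 <= 1, Kraft's inequality IS satisfied.
A prefix code with these lengths CAN exist.

Kraft sum = 0.1484375. Satisfied.


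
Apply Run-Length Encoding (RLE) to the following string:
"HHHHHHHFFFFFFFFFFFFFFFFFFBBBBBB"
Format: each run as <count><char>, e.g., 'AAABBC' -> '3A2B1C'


Scanning runs left to right:
  i=0: run of 'H' x 7 -> '7H'
  i=7: run of 'F' x 18 -> '18F'
  i=25: run of 'B' x 6 -> '6B'

RLE = 7H18F6B


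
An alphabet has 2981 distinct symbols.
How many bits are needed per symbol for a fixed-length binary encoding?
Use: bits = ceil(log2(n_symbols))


log2(2981) = 11.5416
Bracket: 2^11 = 2048 < 2981 <= 2^12 = 4096
So ceil(log2(2981)) = 12

bits = ceil(log2(2981)) = ceil(11.5416) = 12 bits


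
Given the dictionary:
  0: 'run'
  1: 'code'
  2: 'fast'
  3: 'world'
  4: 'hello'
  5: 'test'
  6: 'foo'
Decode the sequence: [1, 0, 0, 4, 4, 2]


Look up each index in the dictionary:
  1 -> 'code'
  0 -> 'run'
  0 -> 'run'
  4 -> 'hello'
  4 -> 'hello'
  2 -> 'fast'

Decoded: "code run run hello hello fast"


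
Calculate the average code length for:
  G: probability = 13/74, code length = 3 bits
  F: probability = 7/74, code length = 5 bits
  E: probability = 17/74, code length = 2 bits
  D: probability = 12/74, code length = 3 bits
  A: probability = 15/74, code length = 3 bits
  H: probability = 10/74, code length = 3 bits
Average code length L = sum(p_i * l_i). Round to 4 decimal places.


Weighted contributions p_i * l_i:
  G: (13/74) * 3 = 39/74
  F: (7/74) * 5 = 35/74
  E: (17/74) * 2 = 34/74
  D: (12/74) * 3 = 36/74
  A: (15/74) * 3 = 45/74
  H: (10/74) * 3 = 30/74
Sum = (39 + 35 + 34 + 36 + 45 + 30)/74 = 219/74

L = 219/74 = 2.9595 bits/symbol


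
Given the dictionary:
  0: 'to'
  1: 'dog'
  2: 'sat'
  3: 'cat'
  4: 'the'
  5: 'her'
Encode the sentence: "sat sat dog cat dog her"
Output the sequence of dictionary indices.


Look up each word in the dictionary:
  'sat' -> 2
  'sat' -> 2
  'dog' -> 1
  'cat' -> 3
  'dog' -> 1
  'her' -> 5

Encoded: [2, 2, 1, 3, 1, 5]


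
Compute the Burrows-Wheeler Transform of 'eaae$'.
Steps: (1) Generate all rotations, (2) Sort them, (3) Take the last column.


Rotations (sorted):
  0: $eaae -> last char: e
  1: aae$e -> last char: e
  2: ae$ea -> last char: a
  3: e$eaa -> last char: a
  4: eaae$ -> last char: $


BWT = eeaa$


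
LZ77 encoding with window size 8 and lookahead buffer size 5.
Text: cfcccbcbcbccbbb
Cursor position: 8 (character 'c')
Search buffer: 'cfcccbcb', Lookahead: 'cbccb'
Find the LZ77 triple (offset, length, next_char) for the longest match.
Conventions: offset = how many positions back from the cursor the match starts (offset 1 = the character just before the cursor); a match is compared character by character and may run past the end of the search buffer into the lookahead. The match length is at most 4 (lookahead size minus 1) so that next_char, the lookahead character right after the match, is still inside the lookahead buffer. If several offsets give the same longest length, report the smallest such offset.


Try each offset into the search buffer:
  offset=1 (pos 7, char 'b'): match length 0
  offset=2 (pos 6, char 'c'): match length 3
  offset=3 (pos 5, char 'b'): match length 0
  offset=4 (pos 4, char 'c'): match length 3
  offset=5 (pos 3, char 'c'): match length 1
  offset=6 (pos 2, char 'c'): match length 1
  offset=7 (pos 1, char 'f'): match length 0
  offset=8 (pos 0, char 'c'): match length 1
Longest match has length 3, found at offsets 2, 4; take the smallest, offset 2.
next_char = character at position 8 + 3 = 11 -> 'c'

Best match: offset=2, length=3 (matching 'cbc' starting at position 6)
LZ77 triple: (2, 3, 'c')


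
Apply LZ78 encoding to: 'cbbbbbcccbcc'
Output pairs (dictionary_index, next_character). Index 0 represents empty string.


LZ78 encoding steps:
Dictionary: {0: ''}
Step 1: w='' (idx 0), next='c' -> output (0, 'c'), add 'c' as idx 1
Step 2: w='' (idx 0), next='b' -> output (0, 'b'), add 'b' as idx 2
Step 3: w='b' (idx 2), next='b' -> output (2, 'b'), add 'bb' as idx 3
Step 4: w='bb' (idx 3), next='c' -> output (3, 'c'), add 'bbc' as idx 4
Step 5: w='c' (idx 1), next='c' -> output (1, 'c'), add 'cc' as idx 5
Step 6: w='b' (idx 2), next='c' -> output (2, 'c'), add 'bc' as idx 6
Step 7: w='c' (idx 1), end of input -> output (1, '')


Encoded: [(0, 'c'), (0, 'b'), (2, 'b'), (3, 'c'), (1, 'c'), (2, 'c'), (1, '')]


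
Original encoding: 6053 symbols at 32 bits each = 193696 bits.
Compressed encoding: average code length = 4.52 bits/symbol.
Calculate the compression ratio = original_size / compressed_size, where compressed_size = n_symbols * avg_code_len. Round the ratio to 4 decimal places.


original_size = n_symbols * orig_bits = 6053 * 32 = 193696 bits
compressed_size = n_symbols * avg_code_len = 6053 * 4.52 = 27359.56 bits
ratio = original_size / compressed_size = 193696 / 27359.56 = 7.0796

Compression ratio = 7.0796


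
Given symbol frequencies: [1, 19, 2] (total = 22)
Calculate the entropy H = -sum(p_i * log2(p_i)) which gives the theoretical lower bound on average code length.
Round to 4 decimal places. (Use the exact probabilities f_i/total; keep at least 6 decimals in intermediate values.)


Per-symbol terms -p_i * log2(p_i) with p_i = f_i/22:
  p = 1/22 = 0.045455: log2(p) = -4.459432, -p*log2(p) = 0.202701
  p = 19/22 = 0.863636: log2(p) = -0.211504, -p*log2(p) = 0.182663
  p = 2/22 = 0.090909: log2(p) = -3.459432, -p*log2(p) = 0.314494
H = 0.202701 + 0.182663 + 0.314494 = 0.699858

H = 0.6999 bits/symbol


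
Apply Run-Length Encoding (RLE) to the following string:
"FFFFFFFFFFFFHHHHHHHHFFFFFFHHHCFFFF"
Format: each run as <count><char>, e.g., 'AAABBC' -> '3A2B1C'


Scanning runs left to right:
  i=0: run of 'F' x 12 -> '12F'
  i=12: run of 'H' x 8 -> '8H'
  i=20: run of 'F' x 6 -> '6F'
  i=26: run of 'H' x 3 -> '3H'
  i=29: run of 'C' x 1 -> '1C'
  i=30: run of 'F' x 4 -> '4F'

RLE = 12F8H6F3H1C4F


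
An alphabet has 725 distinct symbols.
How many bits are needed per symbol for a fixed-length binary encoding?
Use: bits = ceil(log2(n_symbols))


log2(725) = 9.5018
Bracket: 2^9 = 512 < 725 <= 2^10 = 1024
So ceil(log2(725)) = 10

bits = ceil(log2(725)) = ceil(9.5018) = 10 bits


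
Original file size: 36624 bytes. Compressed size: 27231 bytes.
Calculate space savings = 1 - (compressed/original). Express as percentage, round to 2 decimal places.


ratio = compressed/original = 27231/36624 = 0.743529
savings = 1 - ratio = 1 - 0.743529 = 0.256471
as a percentage: 0.256471 * 100 = 25.65%

Space savings = 1 - 27231/36624 = 25.65%


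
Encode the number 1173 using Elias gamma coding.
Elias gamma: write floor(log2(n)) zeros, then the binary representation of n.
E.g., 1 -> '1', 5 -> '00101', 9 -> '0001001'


num_bits = floor(log2(1173)) + 1 = 11
leading_zeros = num_bits - 1 = 10
binary(1173) = 10010010101

Elias gamma(1173) = '0000000000' + '10010010101' = 000000000010010010101 (21 bits)


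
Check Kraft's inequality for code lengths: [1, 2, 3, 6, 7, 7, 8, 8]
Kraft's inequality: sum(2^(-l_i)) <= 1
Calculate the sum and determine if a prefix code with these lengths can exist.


Sum = 2^(-1) + 2^(-2) + 2^(-3) + 2^(-6) + 2^(-7) + 2^(-7) + 2^(-8) + 2^(-8)
    = 0.5 + 0.25 + 0.125 + 0.015625 + 0.0078125 + 0.0078125 + 0.00390625 + 0.00390625
    = 234/256 = 0.9140625
Since 0.9140625 <= 1, Kraft's inequality IS satisfied.
A prefix code with these lengths CAN exist.

Kraft sum = 0.9140625. Satisfied.


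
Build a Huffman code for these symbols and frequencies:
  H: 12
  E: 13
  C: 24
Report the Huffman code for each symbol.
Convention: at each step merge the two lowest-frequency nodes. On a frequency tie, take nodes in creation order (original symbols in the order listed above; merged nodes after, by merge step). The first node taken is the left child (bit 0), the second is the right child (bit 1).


Huffman tree construction:
Step 1: Merge H(12) + E(13) = 25
Step 2: Merge C(24) + (H+E)(25) = 49
Read each symbol's code off the tree from the root (left child = 0, right child = 1).

Codes:
  H: 10 (length 2)
  E: 11 (length 2)
  C: 0 (length 1)
Average code length: 74/49 = 1.5102 bits/symbol


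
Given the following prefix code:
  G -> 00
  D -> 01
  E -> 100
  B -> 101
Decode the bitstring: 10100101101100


Decoding step by step:
Bits 101 -> B
Bits 00 -> G
Bits 101 -> B
Bits 101 -> B
Bits 100 -> E


Decoded message: BGBBE


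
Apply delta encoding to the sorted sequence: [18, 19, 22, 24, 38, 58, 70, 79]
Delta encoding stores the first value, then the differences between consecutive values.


First value: 18
Deltas:
  19 - 18 = 1
  22 - 19 = 3
  24 - 22 = 2
  38 - 24 = 14
  58 - 38 = 20
  70 - 58 = 12
  79 - 70 = 9


Delta encoded: [18, 1, 3, 2, 14, 20, 12, 9]


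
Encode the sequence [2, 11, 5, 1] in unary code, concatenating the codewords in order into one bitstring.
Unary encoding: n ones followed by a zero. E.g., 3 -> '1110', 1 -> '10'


Encode each number as n ones followed by a terminating 0:
  2 -> 110 (3 bits)
  11 -> 111111111110 (12 bits)
  5 -> 111110 (6 bits)
  1 -> 10 (2 bits)
Total length = 3 + 12 + 6 + 2 = 23 bits.

Unary([2, 11, 5, 1]) = 11011111111111011111010 (23 bits)


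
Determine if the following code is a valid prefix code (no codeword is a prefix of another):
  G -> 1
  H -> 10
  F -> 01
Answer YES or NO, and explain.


Checking each pair (does one codeword prefix another?):
  G='1' vs H='10': prefix -- VIOLATION

NO -- this is NOT a valid prefix code. G (1) is a prefix of H (10).


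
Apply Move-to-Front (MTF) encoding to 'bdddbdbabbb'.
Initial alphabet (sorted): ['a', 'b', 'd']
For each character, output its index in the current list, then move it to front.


MTF encoding:
'b': index 1 in ['a', 'b', 'd'] -> ['b', 'a', 'd']
'd': index 2 in ['b', 'a', 'd'] -> ['d', 'b', 'a']
'd': index 0 in ['d', 'b', 'a'] -> ['d', 'b', 'a']
'd': index 0 in ['d', 'b', 'a'] -> ['d', 'b', 'a']
'b': index 1 in ['d', 'b', 'a'] -> ['b', 'd', 'a']
'd': index 1 in ['b', 'd', 'a'] -> ['d', 'b', 'a']
'b': index 1 in ['d', 'b', 'a'] -> ['b', 'd', 'a']
'a': index 2 in ['b', 'd', 'a'] -> ['a', 'b', 'd']
'b': index 1 in ['a', 'b', 'd'] -> ['b', 'a', 'd']
'b': index 0 in ['b', 'a', 'd'] -> ['b', 'a', 'd']
'b': index 0 in ['b', 'a', 'd'] -> ['b', 'a', 'd']


Output: [1, 2, 0, 0, 1, 1, 1, 2, 1, 0, 0]


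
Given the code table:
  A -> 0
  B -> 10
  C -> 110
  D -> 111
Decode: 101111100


Decoding:
10 -> B
111 -> D
110 -> C
0 -> A


Result: BDCA


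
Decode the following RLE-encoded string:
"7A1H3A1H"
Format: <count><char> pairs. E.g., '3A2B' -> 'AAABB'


Expanding each <count><char> pair:
  7A -> 'AAAAAAA'
  1H -> 'H'
  3A -> 'AAA'
  1H -> 'H'

Decoded = AAAAAAAHAAAH


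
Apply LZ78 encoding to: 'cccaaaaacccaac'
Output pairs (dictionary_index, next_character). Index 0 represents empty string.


LZ78 encoding steps:
Dictionary: {0: ''}
Step 1: w='' (idx 0), next='c' -> output (0, 'c'), add 'c' as idx 1
Step 2: w='c' (idx 1), next='c' -> output (1, 'c'), add 'cc' as idx 2
Step 3: w='' (idx 0), next='a' -> output (0, 'a'), add 'a' as idx 3
Step 4: w='a' (idx 3), next='a' -> output (3, 'a'), add 'aa' as idx 4
Step 5: w='aa' (idx 4), next='c' -> output (4, 'c'), add 'aac' as idx 5
Step 6: w='cc' (idx 2), next='a' -> output (2, 'a'), add 'cca' as idx 6
Step 7: w='a' (idx 3), next='c' -> output (3, 'c'), add 'ac' as idx 7


Encoded: [(0, 'c'), (1, 'c'), (0, 'a'), (3, 'a'), (4, 'c'), (2, 'a'), (3, 'c')]


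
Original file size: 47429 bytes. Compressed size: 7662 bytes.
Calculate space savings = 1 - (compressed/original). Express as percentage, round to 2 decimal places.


ratio = compressed/original = 7662/47429 = 0.161547
savings = 1 - ratio = 1 - 0.161547 = 0.838453
as a percentage: 0.838453 * 100 = 83.85%

Space savings = 1 - 7662/47429 = 83.85%


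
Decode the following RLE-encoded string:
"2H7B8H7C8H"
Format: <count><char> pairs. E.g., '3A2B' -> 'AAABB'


Expanding each <count><char> pair:
  2H -> 'HH'
  7B -> 'BBBBBBB'
  8H -> 'HHHHHHHH'
  7C -> 'CCCCCCC'
  8H -> 'HHHHHHHH'

Decoded = HHBBBBBBBHHHHHHHHCCCCCCCHHHHHHHH


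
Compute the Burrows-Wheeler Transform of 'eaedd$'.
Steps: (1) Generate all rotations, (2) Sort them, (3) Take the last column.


Rotations (sorted):
  0: $eaedd -> last char: d
  1: aedd$e -> last char: e
  2: d$eaed -> last char: d
  3: dd$eae -> last char: e
  4: eaedd$ -> last char: $
  5: edd$ea -> last char: a


BWT = dede$a


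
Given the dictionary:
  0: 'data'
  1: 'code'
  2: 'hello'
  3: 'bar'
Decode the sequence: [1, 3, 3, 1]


Look up each index in the dictionary:
  1 -> 'code'
  3 -> 'bar'
  3 -> 'bar'
  1 -> 'code'

Decoded: "code bar bar code"


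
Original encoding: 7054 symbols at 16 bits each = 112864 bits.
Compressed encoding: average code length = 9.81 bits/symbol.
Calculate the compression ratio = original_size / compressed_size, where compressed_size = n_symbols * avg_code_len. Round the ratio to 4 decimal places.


original_size = n_symbols * orig_bits = 7054 * 16 = 112864 bits
compressed_size = n_symbols * avg_code_len = 7054 * 9.81 = 69199.74 bits
ratio = original_size / compressed_size = 112864 / 69199.74 = 1.631

Compression ratio = 1.631


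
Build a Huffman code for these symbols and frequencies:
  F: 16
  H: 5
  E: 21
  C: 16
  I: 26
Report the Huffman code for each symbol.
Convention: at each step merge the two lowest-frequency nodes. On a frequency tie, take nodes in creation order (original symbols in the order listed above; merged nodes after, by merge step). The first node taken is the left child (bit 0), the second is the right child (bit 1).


Huffman tree construction:
Step 1: Merge H(5) + F(16) = 21
Step 2: Merge C(16) + E(21) = 37
Step 3: Merge (H+F)(21) + I(26) = 47
Step 4: Merge (C+E)(37) + ((H+F)+I)(47) = 84
Read each symbol's code off the tree from the root (left child = 0, right child = 1).

Codes:
  F: 101 (length 3)
  H: 100 (length 3)
  E: 01 (length 2)
  C: 00 (length 2)
  I: 11 (length 2)
Average code length: 189/84 = 2.2500 bits/symbol


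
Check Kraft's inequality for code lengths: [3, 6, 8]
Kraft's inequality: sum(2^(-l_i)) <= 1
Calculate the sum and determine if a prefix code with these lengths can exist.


Sum = 2^(-3) + 2^(-6) + 2^(-8)
    = 0.125 + 0.015625 + 0.00390625
    = 37/256 = 0.14453125
Since 0.14453125 <= 1, Kraft's inequality IS satisfied.
A prefix code with these lengths CAN exist.

Kraft sum = 0.14453125. Satisfied.


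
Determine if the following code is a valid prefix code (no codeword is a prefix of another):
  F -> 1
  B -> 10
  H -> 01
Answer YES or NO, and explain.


Checking each pair (does one codeword prefix another?):
  F='1' vs B='10': prefix -- VIOLATION

NO -- this is NOT a valid prefix code. F (1) is a prefix of B (10).


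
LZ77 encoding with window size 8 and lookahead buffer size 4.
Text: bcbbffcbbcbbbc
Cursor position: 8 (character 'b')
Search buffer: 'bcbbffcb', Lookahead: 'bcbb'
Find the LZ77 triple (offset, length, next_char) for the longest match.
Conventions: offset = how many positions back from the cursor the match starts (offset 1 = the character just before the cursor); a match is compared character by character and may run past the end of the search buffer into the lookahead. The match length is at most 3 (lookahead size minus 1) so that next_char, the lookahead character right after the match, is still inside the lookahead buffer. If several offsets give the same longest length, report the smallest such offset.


Try each offset into the search buffer:
  offset=1 (pos 7, char 'b'): match length 1
  offset=2 (pos 6, char 'c'): match length 0
  offset=3 (pos 5, char 'f'): match length 0
  offset=4 (pos 4, char 'f'): match length 0
  offset=5 (pos 3, char 'b'): match length 1
  offset=6 (pos 2, char 'b'): match length 1
  offset=7 (pos 1, char 'c'): match length 0
  offset=8 (pos 0, char 'b'): match length 3
Longest match has length 3 at offset 8.
next_char = character at position 8 + 3 = 11 -> 'b'

Best match: offset=8, length=3 (matching 'bcb' starting at position 0)
LZ77 triple: (8, 3, 'b')


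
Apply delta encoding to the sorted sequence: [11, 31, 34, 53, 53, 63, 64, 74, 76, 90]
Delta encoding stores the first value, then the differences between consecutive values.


First value: 11
Deltas:
  31 - 11 = 20
  34 - 31 = 3
  53 - 34 = 19
  53 - 53 = 0
  63 - 53 = 10
  64 - 63 = 1
  74 - 64 = 10
  76 - 74 = 2
  90 - 76 = 14


Delta encoded: [11, 20, 3, 19, 0, 10, 1, 10, 2, 14]


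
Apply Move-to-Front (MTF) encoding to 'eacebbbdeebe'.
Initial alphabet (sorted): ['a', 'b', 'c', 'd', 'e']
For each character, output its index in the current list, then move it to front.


MTF encoding:
'e': index 4 in ['a', 'b', 'c', 'd', 'e'] -> ['e', 'a', 'b', 'c', 'd']
'a': index 1 in ['e', 'a', 'b', 'c', 'd'] -> ['a', 'e', 'b', 'c', 'd']
'c': index 3 in ['a', 'e', 'b', 'c', 'd'] -> ['c', 'a', 'e', 'b', 'd']
'e': index 2 in ['c', 'a', 'e', 'b', 'd'] -> ['e', 'c', 'a', 'b', 'd']
'b': index 3 in ['e', 'c', 'a', 'b', 'd'] -> ['b', 'e', 'c', 'a', 'd']
'b': index 0 in ['b', 'e', 'c', 'a', 'd'] -> ['b', 'e', 'c', 'a', 'd']
'b': index 0 in ['b', 'e', 'c', 'a', 'd'] -> ['b', 'e', 'c', 'a', 'd']
'd': index 4 in ['b', 'e', 'c', 'a', 'd'] -> ['d', 'b', 'e', 'c', 'a']
'e': index 2 in ['d', 'b', 'e', 'c', 'a'] -> ['e', 'd', 'b', 'c', 'a']
'e': index 0 in ['e', 'd', 'b', 'c', 'a'] -> ['e', 'd', 'b', 'c', 'a']
'b': index 2 in ['e', 'd', 'b', 'c', 'a'] -> ['b', 'e', 'd', 'c', 'a']
'e': index 1 in ['b', 'e', 'd', 'c', 'a'] -> ['e', 'b', 'd', 'c', 'a']


Output: [4, 1, 3, 2, 3, 0, 0, 4, 2, 0, 2, 1]


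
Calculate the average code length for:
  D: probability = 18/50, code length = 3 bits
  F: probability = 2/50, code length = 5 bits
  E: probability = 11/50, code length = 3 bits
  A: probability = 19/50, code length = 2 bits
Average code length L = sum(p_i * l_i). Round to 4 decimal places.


Weighted contributions p_i * l_i:
  D: (18/50) * 3 = 54/50
  F: (2/50) * 5 = 10/50
  E: (11/50) * 3 = 33/50
  A: (19/50) * 2 = 38/50
Sum = (54 + 10 + 33 + 38)/50 = 135/50

L = 135/50 = 2.7000 bits/symbol


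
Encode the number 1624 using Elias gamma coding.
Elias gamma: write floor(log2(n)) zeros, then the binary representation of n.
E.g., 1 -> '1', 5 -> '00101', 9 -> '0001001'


num_bits = floor(log2(1624)) + 1 = 11
leading_zeros = num_bits - 1 = 10
binary(1624) = 11001011000

Elias gamma(1624) = '0000000000' + '11001011000' = 000000000011001011000 (21 bits)


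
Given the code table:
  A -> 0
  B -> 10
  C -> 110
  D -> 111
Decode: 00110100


Decoding:
0 -> A
0 -> A
110 -> C
10 -> B
0 -> A


Result: AACBA


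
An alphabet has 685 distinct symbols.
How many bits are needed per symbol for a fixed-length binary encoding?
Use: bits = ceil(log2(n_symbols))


log2(685) = 9.42
Bracket: 2^9 = 512 < 685 <= 2^10 = 1024
So ceil(log2(685)) = 10

bits = ceil(log2(685)) = ceil(9.42) = 10 bits


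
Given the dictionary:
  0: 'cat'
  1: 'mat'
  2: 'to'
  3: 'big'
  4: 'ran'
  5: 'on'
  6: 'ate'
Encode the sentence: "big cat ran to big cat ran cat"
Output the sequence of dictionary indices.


Look up each word in the dictionary:
  'big' -> 3
  'cat' -> 0
  'ran' -> 4
  'to' -> 2
  'big' -> 3
  'cat' -> 0
  'ran' -> 4
  'cat' -> 0

Encoded: [3, 0, 4, 2, 3, 0, 4, 0]


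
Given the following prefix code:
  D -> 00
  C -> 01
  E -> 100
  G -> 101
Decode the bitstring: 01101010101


Decoding step by step:
Bits 01 -> C
Bits 101 -> G
Bits 01 -> C
Bits 01 -> C
Bits 01 -> C


Decoded message: CGCCC


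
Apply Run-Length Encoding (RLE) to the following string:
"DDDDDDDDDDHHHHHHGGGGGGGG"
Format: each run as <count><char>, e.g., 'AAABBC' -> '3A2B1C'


Scanning runs left to right:
  i=0: run of 'D' x 10 -> '10D'
  i=10: run of 'H' x 6 -> '6H'
  i=16: run of 'G' x 8 -> '8G'

RLE = 10D6H8G


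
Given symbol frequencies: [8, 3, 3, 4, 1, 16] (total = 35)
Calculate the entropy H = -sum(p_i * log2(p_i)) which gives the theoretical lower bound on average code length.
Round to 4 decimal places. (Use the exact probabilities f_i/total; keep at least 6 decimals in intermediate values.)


Per-symbol terms -p_i * log2(p_i) with p_i = f_i/35:
  p = 8/35 = 0.228571: log2(p) = -2.129283, -p*log2(p) = 0.486693
  p = 3/35 = 0.085714: log2(p) = -3.544321, -p*log2(p) = 0.303799
  p = 3/35 = 0.085714: log2(p) = -3.544321, -p*log2(p) = 0.303799
  p = 4/35 = 0.114286: log2(p) = -3.129283, -p*log2(p) = 0.357632
  p = 1/35 = 0.028571: log2(p) = -5.129283, -p*log2(p) = 0.146551
  p = 16/35 = 0.457143: log2(p) = -1.129283, -p*log2(p) = 0.516244
H = 0.486693 + 0.303799 + 0.303799 + 0.357632 + 0.146551 + 0.516244 = 2.114718

H = 2.1147 bits/symbol


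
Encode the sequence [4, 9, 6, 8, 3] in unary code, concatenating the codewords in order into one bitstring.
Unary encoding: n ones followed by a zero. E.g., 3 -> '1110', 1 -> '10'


Encode each number as n ones followed by a terminating 0:
  4 -> 11110 (5 bits)
  9 -> 1111111110 (10 bits)
  6 -> 1111110 (7 bits)
  8 -> 111111110 (9 bits)
  3 -> 1110 (4 bits)
Total length = 5 + 10 + 7 + 9 + 4 = 35 bits.

Unary([4, 9, 6, 8, 3]) = 11110111111111011111101111111101110 (35 bits)


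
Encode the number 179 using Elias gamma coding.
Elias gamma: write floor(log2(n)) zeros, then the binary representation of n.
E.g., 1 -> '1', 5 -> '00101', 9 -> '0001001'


num_bits = floor(log2(179)) + 1 = 8
leading_zeros = num_bits - 1 = 7
binary(179) = 10110011

Elias gamma(179) = '0000000' + '10110011' = 000000010110011 (15 bits)


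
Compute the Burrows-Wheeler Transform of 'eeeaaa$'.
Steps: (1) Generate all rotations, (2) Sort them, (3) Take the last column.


Rotations (sorted):
  0: $eeeaaa -> last char: a
  1: a$eeeaa -> last char: a
  2: aa$eeea -> last char: a
  3: aaa$eee -> last char: e
  4: eaaa$ee -> last char: e
  5: eeaaa$e -> last char: e
  6: eeeaaa$ -> last char: $


BWT = aaaeee$


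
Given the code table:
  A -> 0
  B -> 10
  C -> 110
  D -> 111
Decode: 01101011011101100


Decoding:
0 -> A
110 -> C
10 -> B
110 -> C
111 -> D
0 -> A
110 -> C
0 -> A


Result: ACBCDACA


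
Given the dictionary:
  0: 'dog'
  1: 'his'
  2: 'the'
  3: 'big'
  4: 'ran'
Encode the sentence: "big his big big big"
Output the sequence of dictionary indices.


Look up each word in the dictionary:
  'big' -> 3
  'his' -> 1
  'big' -> 3
  'big' -> 3
  'big' -> 3

Encoded: [3, 1, 3, 3, 3]


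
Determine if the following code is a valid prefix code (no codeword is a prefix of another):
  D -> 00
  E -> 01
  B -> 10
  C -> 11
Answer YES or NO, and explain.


Checking each pair (does one codeword prefix another?):
  D='00' vs E='01': no prefix
  D='00' vs B='10': no prefix
  D='00' vs C='11': no prefix
  E='01' vs D='00': no prefix
  E='01' vs B='10': no prefix
  E='01' vs C='11': no prefix
  B='10' vs D='00': no prefix
  B='10' vs E='01': no prefix
  B='10' vs C='11': no prefix
  C='11' vs D='00': no prefix
  C='11' vs E='01': no prefix
  C='11' vs B='10': no prefix
No violation found over all pairs.

YES -- this is a valid prefix code. No codeword is a prefix of any other codeword.
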